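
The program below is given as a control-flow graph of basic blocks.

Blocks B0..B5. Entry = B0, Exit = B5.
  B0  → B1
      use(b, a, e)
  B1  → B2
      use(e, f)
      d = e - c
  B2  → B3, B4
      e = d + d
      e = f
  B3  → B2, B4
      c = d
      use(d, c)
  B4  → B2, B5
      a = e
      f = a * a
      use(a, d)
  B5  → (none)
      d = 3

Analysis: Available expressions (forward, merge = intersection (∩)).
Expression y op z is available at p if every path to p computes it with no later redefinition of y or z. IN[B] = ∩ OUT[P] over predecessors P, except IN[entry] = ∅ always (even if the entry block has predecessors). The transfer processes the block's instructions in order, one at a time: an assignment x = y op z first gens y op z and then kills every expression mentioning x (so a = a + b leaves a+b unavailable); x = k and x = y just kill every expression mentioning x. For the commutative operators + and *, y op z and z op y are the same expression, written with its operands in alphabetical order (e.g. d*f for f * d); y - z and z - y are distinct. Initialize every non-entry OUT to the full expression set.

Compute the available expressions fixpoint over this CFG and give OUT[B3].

Answer: {d+d}

Working:
Per-block solution:
  B0: | IN={} | OUT={}
  B1: | IN={} | OUT={e-c}
  B2: | IN={} | OUT={d+d}
  B3: | IN={d+d} | OUT={d+d}
  B4: | IN={d+d} | OUT={a*a, d+d}
  B5: | IN={a*a, d+d} | OUT={a*a}

Merge at B3: IN[B3] = OUT[B2] = {d+d}
Applying B3's transfer function to that IN value gives OUT[B3] (row B3 above).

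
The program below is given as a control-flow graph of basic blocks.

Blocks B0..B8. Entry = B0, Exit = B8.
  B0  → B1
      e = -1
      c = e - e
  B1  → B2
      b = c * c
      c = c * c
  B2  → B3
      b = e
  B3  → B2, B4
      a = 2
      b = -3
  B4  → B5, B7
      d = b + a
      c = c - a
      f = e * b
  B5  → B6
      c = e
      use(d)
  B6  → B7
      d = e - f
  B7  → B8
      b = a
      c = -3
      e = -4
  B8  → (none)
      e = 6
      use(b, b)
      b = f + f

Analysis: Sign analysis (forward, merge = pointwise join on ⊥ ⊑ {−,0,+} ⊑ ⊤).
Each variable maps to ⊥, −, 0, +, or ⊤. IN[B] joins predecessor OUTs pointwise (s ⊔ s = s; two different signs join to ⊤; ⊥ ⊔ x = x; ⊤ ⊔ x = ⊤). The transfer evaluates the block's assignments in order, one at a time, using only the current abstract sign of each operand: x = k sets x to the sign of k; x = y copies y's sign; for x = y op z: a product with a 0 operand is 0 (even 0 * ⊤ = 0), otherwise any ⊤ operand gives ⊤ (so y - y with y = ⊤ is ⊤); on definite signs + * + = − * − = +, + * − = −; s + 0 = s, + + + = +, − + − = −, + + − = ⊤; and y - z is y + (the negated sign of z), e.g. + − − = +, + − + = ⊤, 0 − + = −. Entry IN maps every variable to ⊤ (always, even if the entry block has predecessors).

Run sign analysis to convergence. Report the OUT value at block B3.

Answer: {a: +, b: -, c: ⊤, d: ⊤, e: -, f: ⊤}

Working:
Fixpoint table:
  B0: | IN=(all ⊤) | OUT={e:-; rest ⊤}
  B1: | IN={e:-; rest ⊤} | OUT={e:-; rest ⊤}
  B2: | IN={e:-; rest ⊤} | OUT={b:-, e:-; rest ⊤}
  B3: | IN={b:-, e:-; rest ⊤} | OUT={a:+, b:-, e:-; rest ⊤}
  B4: | IN={a:+, b:-, e:-; rest ⊤} | OUT={a:+, b:-, e:-, f:+; rest ⊤}
  B5: | IN={a:+, b:-, e:-, f:+; rest ⊤} | OUT={a:+, b:-, c:-, e:-, f:+; rest ⊤}
  B6: | IN={a:+, b:-, c:-, e:-, f:+; rest ⊤} | OUT={a:+, b:-, c:-, d:-, e:-, f:+; rest ⊤}
  B7: | IN={a:+, b:-, e:-, f:+; rest ⊤} | OUT={a:+, b:+, c:-, e:-, f:+; rest ⊤}
  B8: | IN={a:+, b:+, c:-, e:-, f:+; rest ⊤} | OUT={a:+, b:+, c:-, e:+, f:+; rest ⊤}

Merge at B3: IN[B3] = OUT[B2] = {a: ⊤, b: -, c: ⊤, d: ⊤, e: -, f: ⊤}
Applying B3's transfer function to that IN value gives OUT[B3] (row B3 above).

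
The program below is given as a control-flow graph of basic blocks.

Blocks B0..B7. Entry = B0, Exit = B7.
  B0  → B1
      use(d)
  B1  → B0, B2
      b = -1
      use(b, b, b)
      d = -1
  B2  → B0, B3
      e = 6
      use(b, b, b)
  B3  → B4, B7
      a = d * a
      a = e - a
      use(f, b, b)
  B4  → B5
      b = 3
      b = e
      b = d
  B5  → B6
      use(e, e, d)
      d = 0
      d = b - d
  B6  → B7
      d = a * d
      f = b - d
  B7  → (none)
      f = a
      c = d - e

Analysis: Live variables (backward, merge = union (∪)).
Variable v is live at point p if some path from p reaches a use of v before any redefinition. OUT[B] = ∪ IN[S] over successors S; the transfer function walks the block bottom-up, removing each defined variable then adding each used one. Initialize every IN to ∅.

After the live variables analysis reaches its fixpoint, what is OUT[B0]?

Answer: {a, f}

Working:
Per-block solution:
  B0: | IN={a, d, f} | OUT={a, f}
  B1: | IN={a, f} | OUT={a, b, d, f}
  B2: | IN={a, b, d, f} | OUT={a, b, d, e, f}
  B3: | IN={a, b, d, e, f} | OUT={a, d, e}
  B4: | IN={a, d, e} | OUT={a, b, d, e}
  B5: | IN={a, b, d, e} | OUT={a, b, d, e}
  B6: | IN={a, b, d, e} | OUT={a, d, e}
  B7: | IN={a, d, e} | OUT={}

Merge at B0: OUT[B0] = IN[B1] = {a, f}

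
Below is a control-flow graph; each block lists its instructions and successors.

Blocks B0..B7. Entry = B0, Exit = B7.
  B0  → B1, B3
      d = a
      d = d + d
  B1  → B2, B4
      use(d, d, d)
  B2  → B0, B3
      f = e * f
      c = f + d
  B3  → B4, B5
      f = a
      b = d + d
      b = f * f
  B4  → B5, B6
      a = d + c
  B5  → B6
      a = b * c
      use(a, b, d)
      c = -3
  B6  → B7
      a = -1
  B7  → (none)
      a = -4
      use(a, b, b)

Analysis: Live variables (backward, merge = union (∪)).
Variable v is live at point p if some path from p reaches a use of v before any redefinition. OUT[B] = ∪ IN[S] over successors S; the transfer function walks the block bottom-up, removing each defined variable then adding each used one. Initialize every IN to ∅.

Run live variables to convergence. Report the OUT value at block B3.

Converged values:
  B0:   IN={a, b, c, e, f}   OUT={a, b, c, d, e, f}
  B1:   IN={a, b, c, d, e, f}   OUT={a, b, c, d, e, f}
  B2:   IN={a, b, d, e, f}   OUT={a, b, c, d, e, f}
  B3:   IN={a, c, d}   OUT={b, c, d}
  B4:   IN={b, c, d}   OUT={b, c, d}
  B5:   IN={b, c, d}   OUT={b}
  B6:   IN={b}   OUT={b}
  B7:   IN={b}   OUT={}

Merge at B3: OUT[B3] = IN[B4] ⊔ IN[B5] = {b, c, d}

Answer: {b, c, d}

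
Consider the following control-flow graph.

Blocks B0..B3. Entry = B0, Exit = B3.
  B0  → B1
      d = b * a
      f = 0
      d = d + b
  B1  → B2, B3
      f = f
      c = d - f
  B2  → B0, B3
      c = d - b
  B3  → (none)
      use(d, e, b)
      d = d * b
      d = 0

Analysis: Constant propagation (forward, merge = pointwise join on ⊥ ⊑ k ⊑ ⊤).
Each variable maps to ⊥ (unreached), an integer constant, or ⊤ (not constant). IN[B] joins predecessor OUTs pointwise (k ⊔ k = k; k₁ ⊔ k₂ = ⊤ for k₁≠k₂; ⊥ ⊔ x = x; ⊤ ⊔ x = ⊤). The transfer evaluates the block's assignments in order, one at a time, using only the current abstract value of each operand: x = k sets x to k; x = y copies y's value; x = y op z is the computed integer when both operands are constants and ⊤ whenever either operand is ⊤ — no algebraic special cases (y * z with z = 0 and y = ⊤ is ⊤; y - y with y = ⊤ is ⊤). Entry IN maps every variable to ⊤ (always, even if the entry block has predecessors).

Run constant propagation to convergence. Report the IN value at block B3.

Converged values:
  B0:  IN=(all ⊤)  OUT={f:0; rest ⊤}
  B1:  IN={f:0; rest ⊤}  OUT={f:0; rest ⊤}
  B2:  IN={f:0; rest ⊤}  OUT={f:0; rest ⊤}
  B3:  IN={f:0; rest ⊤}  OUT={d:0, f:0; rest ⊤}

Merge at B3: IN[B3] = OUT[B1] ⊔ OUT[B2] = {a: ⊤, b: ⊤, c: ⊤, d: ⊤, e: ⊤, f: 0}

Answer: {a: ⊤, b: ⊤, c: ⊤, d: ⊤, e: ⊤, f: 0}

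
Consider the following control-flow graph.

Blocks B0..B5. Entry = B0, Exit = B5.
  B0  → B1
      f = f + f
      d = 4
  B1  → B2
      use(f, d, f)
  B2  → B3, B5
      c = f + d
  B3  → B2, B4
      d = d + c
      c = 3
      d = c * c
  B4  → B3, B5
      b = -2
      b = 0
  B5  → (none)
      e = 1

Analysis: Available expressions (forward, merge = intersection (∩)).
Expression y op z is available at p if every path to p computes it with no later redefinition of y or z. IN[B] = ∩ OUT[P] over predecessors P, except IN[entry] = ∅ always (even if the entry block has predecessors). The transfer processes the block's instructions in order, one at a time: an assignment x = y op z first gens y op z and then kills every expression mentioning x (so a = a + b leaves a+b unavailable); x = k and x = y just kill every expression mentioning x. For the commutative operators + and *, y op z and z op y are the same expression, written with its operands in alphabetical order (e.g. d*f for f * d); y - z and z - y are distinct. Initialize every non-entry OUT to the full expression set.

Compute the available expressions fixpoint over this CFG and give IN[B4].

Converged values:
  B0:  IN={}  OUT={}
  B1:  IN={}  OUT={}
  B2:  IN={}  OUT={d+f}
  B3:  IN={}  OUT={c*c}
  B4:  IN={c*c}  OUT={c*c}
  B5:  IN={}  OUT={}

Merge at B4: IN[B4] = OUT[B3] = {c*c}

Answer: {c*c}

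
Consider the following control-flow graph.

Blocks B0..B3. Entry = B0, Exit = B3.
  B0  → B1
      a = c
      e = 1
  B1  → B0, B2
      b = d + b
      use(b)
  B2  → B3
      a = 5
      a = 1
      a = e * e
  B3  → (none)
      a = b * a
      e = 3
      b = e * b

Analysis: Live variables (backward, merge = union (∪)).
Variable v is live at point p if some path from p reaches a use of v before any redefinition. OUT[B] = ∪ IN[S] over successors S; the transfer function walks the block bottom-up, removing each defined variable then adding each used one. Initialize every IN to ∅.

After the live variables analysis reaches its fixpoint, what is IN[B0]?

Answer: {b, c, d}

Trace:
Converged values:
  B0:   IN={b, c, d}   OUT={b, c, d, e}
  B1:   IN={b, c, d, e}   OUT={b, c, d, e}
  B2:   IN={b, e}   OUT={a, b}
  B3:   IN={a, b}   OUT={}

Merge at B0: OUT[B0] = IN[B1] = {b, c, d, e}
Applying B0's transfer function to that OUT value gives IN[B0] (row B0 above).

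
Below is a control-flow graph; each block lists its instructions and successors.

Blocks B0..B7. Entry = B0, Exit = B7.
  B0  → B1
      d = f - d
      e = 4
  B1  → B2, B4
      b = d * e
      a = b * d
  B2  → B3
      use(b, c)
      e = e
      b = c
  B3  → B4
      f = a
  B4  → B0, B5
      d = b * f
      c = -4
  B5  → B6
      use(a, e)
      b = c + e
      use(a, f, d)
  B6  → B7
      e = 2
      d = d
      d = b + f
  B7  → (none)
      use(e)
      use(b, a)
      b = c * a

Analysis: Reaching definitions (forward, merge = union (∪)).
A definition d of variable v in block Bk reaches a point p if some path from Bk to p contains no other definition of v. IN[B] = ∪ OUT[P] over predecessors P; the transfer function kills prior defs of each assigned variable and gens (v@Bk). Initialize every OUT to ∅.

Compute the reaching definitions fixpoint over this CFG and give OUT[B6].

Fixpoint table:
  B0: | IN={a@B1, b@B1, b@B2, c@B4, d@B4, e@B0, e@B2, f@B3} | OUT={a@B1, b@B1, b@B2, c@B4, d@B0, e@B0, f@B3}
  B1: | IN={a@B1, b@B1, b@B2, c@B4, d@B0, e@B0, f@B3} | OUT={a@B1, b@B1, c@B4, d@B0, e@B0, f@B3}
  B2: | IN={a@B1, b@B1, c@B4, d@B0, e@B0, f@B3} | OUT={a@B1, b@B2, c@B4, d@B0, e@B2, f@B3}
  B3: | IN={a@B1, b@B2, c@B4, d@B0, e@B2, f@B3} | OUT={a@B1, b@B2, c@B4, d@B0, e@B2, f@B3}
  B4: | IN={a@B1, b@B1, b@B2, c@B4, d@B0, e@B0, e@B2, f@B3} | OUT={a@B1, b@B1, b@B2, c@B4, d@B4, e@B0, e@B2, f@B3}
  B5: | IN={a@B1, b@B1, b@B2, c@B4, d@B4, e@B0, e@B2, f@B3} | OUT={a@B1, b@B5, c@B4, d@B4, e@B0, e@B2, f@B3}
  B6: | IN={a@B1, b@B5, c@B4, d@B4, e@B0, e@B2, f@B3} | OUT={a@B1, b@B5, c@B4, d@B6, e@B6, f@B3}
  B7: | IN={a@B1, b@B5, c@B4, d@B6, e@B6, f@B3} | OUT={a@B1, b@B7, c@B4, d@B6, e@B6, f@B3}

Merge at B6: IN[B6] = OUT[B5] = {a@B1, b@B5, c@B4, d@B4, e@B0, e@B2, f@B3}
Applying B6's transfer function to that IN value gives OUT[B6] (row B6 above).

Answer: {a@B1, b@B5, c@B4, d@B6, e@B6, f@B3}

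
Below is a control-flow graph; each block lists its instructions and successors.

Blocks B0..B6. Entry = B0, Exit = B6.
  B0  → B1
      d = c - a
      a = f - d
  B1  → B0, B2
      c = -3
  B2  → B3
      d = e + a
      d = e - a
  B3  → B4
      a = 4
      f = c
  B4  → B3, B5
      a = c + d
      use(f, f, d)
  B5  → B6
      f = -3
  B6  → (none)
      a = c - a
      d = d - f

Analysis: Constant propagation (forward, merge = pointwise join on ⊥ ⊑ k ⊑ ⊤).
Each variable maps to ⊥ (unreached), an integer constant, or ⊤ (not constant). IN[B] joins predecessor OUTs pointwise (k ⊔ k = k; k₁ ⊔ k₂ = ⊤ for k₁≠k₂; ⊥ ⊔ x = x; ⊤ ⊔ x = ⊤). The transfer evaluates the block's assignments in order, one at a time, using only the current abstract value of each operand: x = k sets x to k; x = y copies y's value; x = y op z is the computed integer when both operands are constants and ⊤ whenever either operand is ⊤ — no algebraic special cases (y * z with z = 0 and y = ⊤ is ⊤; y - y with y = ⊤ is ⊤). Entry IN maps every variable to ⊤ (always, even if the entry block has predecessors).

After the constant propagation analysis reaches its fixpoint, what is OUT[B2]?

Converged values:
  B0:  IN=(all ⊤)  OUT=(all ⊤)
  B1:  IN=(all ⊤)  OUT={c:-3; rest ⊤}
  B2:  IN={c:-3; rest ⊤}  OUT={c:-3; rest ⊤}
  B3:  IN={c:-3; rest ⊤}  OUT={a:4, c:-3, f:-3; rest ⊤}
  B4:  IN={a:4, c:-3, f:-3; rest ⊤}  OUT={c:-3, f:-3; rest ⊤}
  B5:  IN={c:-3, f:-3; rest ⊤}  OUT={c:-3, f:-3; rest ⊤}
  B6:  IN={c:-3, f:-3; rest ⊤}  OUT={c:-3, f:-3; rest ⊤}

Merge at B2: IN[B2] = OUT[B1] = {a: ⊤, b: ⊤, c: -3, d: ⊤, e: ⊤, f: ⊤}
Applying B2's transfer function to that IN value gives OUT[B2] (row B2 above).

Answer: {a: ⊤, b: ⊤, c: -3, d: ⊤, e: ⊤, f: ⊤}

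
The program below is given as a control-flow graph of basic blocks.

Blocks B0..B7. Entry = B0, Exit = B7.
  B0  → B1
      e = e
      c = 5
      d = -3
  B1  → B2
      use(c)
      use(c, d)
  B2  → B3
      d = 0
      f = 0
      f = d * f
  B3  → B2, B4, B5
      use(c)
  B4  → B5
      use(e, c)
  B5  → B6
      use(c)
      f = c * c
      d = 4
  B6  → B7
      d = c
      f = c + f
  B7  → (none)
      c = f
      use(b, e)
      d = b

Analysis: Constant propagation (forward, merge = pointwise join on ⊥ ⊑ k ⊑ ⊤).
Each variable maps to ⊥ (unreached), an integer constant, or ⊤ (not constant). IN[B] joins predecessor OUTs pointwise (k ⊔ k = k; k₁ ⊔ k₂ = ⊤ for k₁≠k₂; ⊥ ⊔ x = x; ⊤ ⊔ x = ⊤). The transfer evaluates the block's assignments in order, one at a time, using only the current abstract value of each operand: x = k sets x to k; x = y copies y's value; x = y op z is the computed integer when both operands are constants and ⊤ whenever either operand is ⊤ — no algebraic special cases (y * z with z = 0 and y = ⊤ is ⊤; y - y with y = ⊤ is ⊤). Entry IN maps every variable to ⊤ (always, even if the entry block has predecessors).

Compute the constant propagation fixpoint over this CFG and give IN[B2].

Per-block solution:
  B0:  IN=(all ⊤)  OUT={c:5, d:-3; rest ⊤}
  B1:  IN={c:5, d:-3; rest ⊤}  OUT={c:5, d:-3; rest ⊤}
  B2:  IN={c:5; rest ⊤}  OUT={c:5, d:0, f:0; rest ⊤}
  B3:  IN={c:5, d:0, f:0; rest ⊤}  OUT={c:5, d:0, f:0; rest ⊤}
  B4:  IN={c:5, d:0, f:0; rest ⊤}  OUT={c:5, d:0, f:0; rest ⊤}
  B5:  IN={c:5, d:0, f:0; rest ⊤}  OUT={c:5, d:4, f:25; rest ⊤}
  B6:  IN={c:5, d:4, f:25; rest ⊤}  OUT={c:5, d:5, f:30; rest ⊤}
  B7:  IN={c:5, d:5, f:30; rest ⊤}  OUT={c:30, f:30; rest ⊤}

Merge at B2: IN[B2] = OUT[B1] ⊔ OUT[B3] = {a: ⊤, b: ⊤, c: 5, d: ⊤, e: ⊤, f: ⊤}

Answer: {a: ⊤, b: ⊤, c: 5, d: ⊤, e: ⊤, f: ⊤}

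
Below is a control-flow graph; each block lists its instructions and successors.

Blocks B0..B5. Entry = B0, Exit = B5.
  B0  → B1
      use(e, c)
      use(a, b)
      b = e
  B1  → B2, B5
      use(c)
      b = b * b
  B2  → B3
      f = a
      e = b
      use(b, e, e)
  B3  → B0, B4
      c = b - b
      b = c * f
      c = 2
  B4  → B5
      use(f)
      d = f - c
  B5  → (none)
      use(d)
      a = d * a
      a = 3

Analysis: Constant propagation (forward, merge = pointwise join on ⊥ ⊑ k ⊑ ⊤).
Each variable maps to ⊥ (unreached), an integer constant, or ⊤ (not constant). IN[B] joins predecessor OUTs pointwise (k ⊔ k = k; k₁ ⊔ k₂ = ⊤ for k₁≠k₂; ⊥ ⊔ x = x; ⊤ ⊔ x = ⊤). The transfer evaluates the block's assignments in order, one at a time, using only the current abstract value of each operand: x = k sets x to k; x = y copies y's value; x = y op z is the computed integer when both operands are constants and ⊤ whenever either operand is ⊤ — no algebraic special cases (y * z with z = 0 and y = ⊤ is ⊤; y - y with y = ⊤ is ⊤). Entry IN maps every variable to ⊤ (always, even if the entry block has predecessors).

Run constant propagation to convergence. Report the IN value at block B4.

Fixpoint table:
  B0: | IN=(all ⊤) | OUT=(all ⊤)
  B1: | IN=(all ⊤) | OUT=(all ⊤)
  B2: | IN=(all ⊤) | OUT=(all ⊤)
  B3: | IN=(all ⊤) | OUT={c:2; rest ⊤}
  B4: | IN={c:2; rest ⊤} | OUT={c:2; rest ⊤}
  B5: | IN=(all ⊤) | OUT={a:3; rest ⊤}

Merge at B4: IN[B4] = OUT[B3] = {a: ⊤, b: ⊤, c: 2, d: ⊤, e: ⊤, f: ⊤}

Answer: {a: ⊤, b: ⊤, c: 2, d: ⊤, e: ⊤, f: ⊤}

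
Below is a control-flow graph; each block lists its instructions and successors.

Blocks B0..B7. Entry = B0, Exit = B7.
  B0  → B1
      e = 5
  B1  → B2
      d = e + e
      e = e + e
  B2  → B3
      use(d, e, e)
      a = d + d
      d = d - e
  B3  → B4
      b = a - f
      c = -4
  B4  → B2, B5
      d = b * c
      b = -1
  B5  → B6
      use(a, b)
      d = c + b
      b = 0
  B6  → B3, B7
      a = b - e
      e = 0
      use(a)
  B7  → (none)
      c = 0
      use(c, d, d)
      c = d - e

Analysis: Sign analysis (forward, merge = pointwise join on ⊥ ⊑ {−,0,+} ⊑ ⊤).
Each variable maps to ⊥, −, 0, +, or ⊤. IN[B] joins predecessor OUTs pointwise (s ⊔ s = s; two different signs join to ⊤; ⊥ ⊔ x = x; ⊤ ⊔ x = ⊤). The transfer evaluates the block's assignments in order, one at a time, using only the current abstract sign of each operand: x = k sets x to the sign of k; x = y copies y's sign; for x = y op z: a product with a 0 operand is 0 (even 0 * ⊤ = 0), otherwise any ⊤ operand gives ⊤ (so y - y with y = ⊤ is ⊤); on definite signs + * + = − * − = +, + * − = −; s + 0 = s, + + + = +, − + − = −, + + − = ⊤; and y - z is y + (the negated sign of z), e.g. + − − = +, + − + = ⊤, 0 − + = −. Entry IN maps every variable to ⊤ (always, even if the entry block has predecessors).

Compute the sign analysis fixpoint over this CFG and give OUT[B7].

Answer: {a: ⊤, b: 0, c: -, d: -, e: 0, f: ⊤}

Trace:
Fixpoint table:
  B0:  IN=(all ⊤)  OUT={e:+; rest ⊤}
  B1:  IN={e:+; rest ⊤}  OUT={d:+, e:+; rest ⊤}
  B2:  IN=(all ⊤)  OUT=(all ⊤)
  B3:  IN=(all ⊤)  OUT={c:-; rest ⊤}
  B4:  IN={c:-; rest ⊤}  OUT={b:-, c:-; rest ⊤}
  B5:  IN={b:-, c:-; rest ⊤}  OUT={b:0, c:-, d:-; rest ⊤}
  B6:  IN={b:0, c:-, d:-; rest ⊤}  OUT={b:0, c:-, d:-, e:0; rest ⊤}
  B7:  IN={b:0, c:-, d:-, e:0; rest ⊤}  OUT={b:0, c:-, d:-, e:0; rest ⊤}

Merge at B7: IN[B7] = OUT[B6] = {a: ⊤, b: 0, c: -, d: -, e: 0, f: ⊤}
Applying B7's transfer function to that IN value gives OUT[B7] (row B7 above).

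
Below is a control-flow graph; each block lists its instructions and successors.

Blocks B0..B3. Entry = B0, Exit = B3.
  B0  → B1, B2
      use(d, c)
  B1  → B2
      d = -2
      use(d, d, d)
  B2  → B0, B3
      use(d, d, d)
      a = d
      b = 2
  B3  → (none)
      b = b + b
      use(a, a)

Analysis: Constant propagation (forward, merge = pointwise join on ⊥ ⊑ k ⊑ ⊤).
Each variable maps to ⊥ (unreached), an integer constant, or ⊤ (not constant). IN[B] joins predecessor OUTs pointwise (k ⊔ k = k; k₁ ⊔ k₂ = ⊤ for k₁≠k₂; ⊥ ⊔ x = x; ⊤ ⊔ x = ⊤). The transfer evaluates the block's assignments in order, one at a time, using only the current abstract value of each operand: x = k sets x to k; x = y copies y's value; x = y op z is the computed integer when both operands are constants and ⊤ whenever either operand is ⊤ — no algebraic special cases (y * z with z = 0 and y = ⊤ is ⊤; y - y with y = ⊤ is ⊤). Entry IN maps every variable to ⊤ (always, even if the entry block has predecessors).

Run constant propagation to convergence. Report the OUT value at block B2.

Converged values:
  B0:  IN=(all ⊤)  OUT=(all ⊤)
  B1:  IN=(all ⊤)  OUT={d:-2; rest ⊤}
  B2:  IN=(all ⊤)  OUT={b:2; rest ⊤}
  B3:  IN={b:2; rest ⊤}  OUT={b:4; rest ⊤}

Merge at B2: IN[B2] = OUT[B0] ⊔ OUT[B1] = {a: ⊤, b: ⊤, c: ⊤, d: ⊤, e: ⊤, f: ⊤}
Applying B2's transfer function to that IN value gives OUT[B2] (row B2 above).

Answer: {a: ⊤, b: 2, c: ⊤, d: ⊤, e: ⊤, f: ⊤}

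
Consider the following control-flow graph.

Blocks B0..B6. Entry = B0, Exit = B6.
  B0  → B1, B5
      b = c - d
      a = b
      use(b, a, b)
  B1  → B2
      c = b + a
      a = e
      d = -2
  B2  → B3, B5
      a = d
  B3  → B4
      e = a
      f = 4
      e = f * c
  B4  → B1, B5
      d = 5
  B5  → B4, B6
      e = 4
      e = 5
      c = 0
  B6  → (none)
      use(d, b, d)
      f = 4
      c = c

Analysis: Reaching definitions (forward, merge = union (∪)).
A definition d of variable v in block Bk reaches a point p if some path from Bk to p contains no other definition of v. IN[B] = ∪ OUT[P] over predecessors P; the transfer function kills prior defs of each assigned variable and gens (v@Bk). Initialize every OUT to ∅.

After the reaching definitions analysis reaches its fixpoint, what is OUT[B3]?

Fixpoint table:
  B0:   IN={}   OUT={a@B0, b@B0}
  B1:   IN={a@B0, a@B2, b@B0, c@B1, c@B5, d@B4, e@B3, e@B5, f@B3}   OUT={a@B1, b@B0, c@B1, d@B1, e@B3, e@B5, f@B3}
  B2:   IN={a@B1, b@B0, c@B1, d@B1, e@B3, e@B5, f@B3}   OUT={a@B2, b@B0, c@B1, d@B1, e@B3, e@B5, f@B3}
  B3:   IN={a@B2, b@B0, c@B1, d@B1, e@B3, e@B5, f@B3}   OUT={a@B2, b@B0, c@B1, d@B1, e@B3, f@B3}
  B4:   IN={a@B0, a@B2, b@B0, c@B1, c@B5, d@B1, d@B4, e@B3, e@B5, f@B3}   OUT={a@B0, a@B2, b@B0, c@B1, c@B5, d@B4, e@B3, e@B5, f@B3}
  B5:   IN={a@B0, a@B2, b@B0, c@B1, c@B5, d@B1, d@B4, e@B3, e@B5, f@B3}   OUT={a@B0, a@B2, b@B0, c@B5, d@B1, d@B4, e@B5, f@B3}
  B6:   IN={a@B0, a@B2, b@B0, c@B5, d@B1, d@B4, e@B5, f@B3}   OUT={a@B0, a@B2, b@B0, c@B6, d@B1, d@B4, e@B5, f@B6}

Merge at B3: IN[B3] = OUT[B2] = {a@B2, b@B0, c@B1, d@B1, e@B3, e@B5, f@B3}
Applying B3's transfer function to that IN value gives OUT[B3] (row B3 above).

Answer: {a@B2, b@B0, c@B1, d@B1, e@B3, f@B3}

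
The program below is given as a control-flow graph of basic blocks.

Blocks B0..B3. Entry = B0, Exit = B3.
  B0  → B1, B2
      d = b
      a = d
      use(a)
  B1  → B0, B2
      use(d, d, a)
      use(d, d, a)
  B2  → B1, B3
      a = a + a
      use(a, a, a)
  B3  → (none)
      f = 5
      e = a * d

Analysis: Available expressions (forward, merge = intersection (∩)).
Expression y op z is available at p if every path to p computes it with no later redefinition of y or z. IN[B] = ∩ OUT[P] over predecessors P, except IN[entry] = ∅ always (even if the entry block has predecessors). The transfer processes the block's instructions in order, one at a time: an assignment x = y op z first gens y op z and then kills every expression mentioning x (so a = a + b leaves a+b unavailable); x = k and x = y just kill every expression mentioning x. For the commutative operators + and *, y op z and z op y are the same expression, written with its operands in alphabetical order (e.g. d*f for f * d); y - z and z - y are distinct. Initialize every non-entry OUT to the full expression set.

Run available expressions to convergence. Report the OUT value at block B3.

Per-block solution:
  B0:   IN={}   OUT={}
  B1:   IN={}   OUT={}
  B2:   IN={}   OUT={}
  B3:   IN={}   OUT={a*d}

Merge at B3: IN[B3] = OUT[B2] = {}
Applying B3's transfer function to that IN value gives OUT[B3] (row B3 above).

Answer: {a*d}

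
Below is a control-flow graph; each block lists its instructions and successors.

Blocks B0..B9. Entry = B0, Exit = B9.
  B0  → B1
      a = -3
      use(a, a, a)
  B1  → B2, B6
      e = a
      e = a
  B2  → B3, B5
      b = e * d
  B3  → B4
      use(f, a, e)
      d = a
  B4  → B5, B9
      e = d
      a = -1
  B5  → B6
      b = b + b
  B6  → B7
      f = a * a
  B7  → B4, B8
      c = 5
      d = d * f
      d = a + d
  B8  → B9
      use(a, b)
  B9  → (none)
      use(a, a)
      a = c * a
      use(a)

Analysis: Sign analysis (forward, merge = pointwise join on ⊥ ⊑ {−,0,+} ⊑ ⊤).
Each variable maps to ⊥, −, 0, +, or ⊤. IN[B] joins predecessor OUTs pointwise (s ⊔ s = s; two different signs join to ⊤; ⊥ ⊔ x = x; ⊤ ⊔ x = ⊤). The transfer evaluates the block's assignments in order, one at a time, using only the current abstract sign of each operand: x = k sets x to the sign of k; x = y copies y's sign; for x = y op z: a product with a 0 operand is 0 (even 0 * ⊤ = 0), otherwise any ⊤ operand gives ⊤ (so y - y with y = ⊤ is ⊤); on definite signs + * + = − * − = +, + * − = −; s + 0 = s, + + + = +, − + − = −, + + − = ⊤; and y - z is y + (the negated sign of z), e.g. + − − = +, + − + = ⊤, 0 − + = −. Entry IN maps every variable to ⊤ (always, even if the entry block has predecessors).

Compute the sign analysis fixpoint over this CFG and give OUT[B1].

Per-block solution:
  B0:   IN=(all ⊤)   OUT={a:-; rest ⊤}
  B1:   IN={a:-; rest ⊤}   OUT={a:-, e:-; rest ⊤}
  B2:   IN={a:-, e:-; rest ⊤}   OUT={a:-, e:-; rest ⊤}
  B3:   IN={a:-, e:-; rest ⊤}   OUT={a:-, d:-, e:-; rest ⊤}
  B4:   IN={a:-; rest ⊤}   OUT={a:-; rest ⊤}
  B5:   IN={a:-; rest ⊤}   OUT={a:-; rest ⊤}
  B6:   IN={a:-; rest ⊤}   OUT={a:-, f:+; rest ⊤}
  B7:   IN={a:-, f:+; rest ⊤}   OUT={a:-, c:+, f:+; rest ⊤}
  B8:   IN={a:-, c:+, f:+; rest ⊤}   OUT={a:-, c:+, f:+; rest ⊤}
  B9:   IN={a:-; rest ⊤}   OUT=(all ⊤)

Merge at B1: IN[B1] = OUT[B0] = {a: -, b: ⊤, c: ⊤, d: ⊤, e: ⊤, f: ⊤}
Applying B1's transfer function to that IN value gives OUT[B1] (row B1 above).

Answer: {a: -, b: ⊤, c: ⊤, d: ⊤, e: -, f: ⊤}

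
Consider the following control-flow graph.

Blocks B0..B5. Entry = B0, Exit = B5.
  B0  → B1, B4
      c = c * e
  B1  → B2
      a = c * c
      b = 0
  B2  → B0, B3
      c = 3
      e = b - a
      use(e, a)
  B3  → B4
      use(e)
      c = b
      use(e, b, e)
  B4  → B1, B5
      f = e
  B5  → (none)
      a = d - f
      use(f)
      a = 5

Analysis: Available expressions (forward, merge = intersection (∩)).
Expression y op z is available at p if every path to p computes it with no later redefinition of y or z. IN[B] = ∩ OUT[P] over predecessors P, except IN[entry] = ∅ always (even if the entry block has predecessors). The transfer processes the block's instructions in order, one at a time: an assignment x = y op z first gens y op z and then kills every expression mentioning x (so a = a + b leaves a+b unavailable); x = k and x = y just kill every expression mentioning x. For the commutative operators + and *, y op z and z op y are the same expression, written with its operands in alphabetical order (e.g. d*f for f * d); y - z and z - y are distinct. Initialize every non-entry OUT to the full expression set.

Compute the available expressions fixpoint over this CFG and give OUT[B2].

Per-block solution:
  B0:  IN={}  OUT={}
  B1:  IN={}  OUT={c*c}
  B2:  IN={c*c}  OUT={b-a}
  B3:  IN={b-a}  OUT={b-a}
  B4:  IN={}  OUT={}
  B5:  IN={}  OUT={d-f}

Merge at B2: IN[B2] = OUT[B1] = {c*c}
Applying B2's transfer function to that IN value gives OUT[B2] (row B2 above).

Answer: {b-a}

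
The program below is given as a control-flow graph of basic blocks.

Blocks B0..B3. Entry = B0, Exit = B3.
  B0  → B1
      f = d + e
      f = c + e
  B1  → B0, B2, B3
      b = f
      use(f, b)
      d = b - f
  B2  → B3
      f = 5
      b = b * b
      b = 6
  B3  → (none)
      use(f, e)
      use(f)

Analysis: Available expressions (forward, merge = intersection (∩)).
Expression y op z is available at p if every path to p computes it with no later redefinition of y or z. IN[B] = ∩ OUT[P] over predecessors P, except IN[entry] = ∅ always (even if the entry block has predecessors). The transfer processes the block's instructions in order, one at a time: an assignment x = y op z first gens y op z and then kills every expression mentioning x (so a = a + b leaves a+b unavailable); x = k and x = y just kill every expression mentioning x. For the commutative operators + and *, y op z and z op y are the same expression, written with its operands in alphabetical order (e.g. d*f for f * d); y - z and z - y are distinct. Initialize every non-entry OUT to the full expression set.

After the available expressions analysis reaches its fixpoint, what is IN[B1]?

Answer: {c+e, d+e}

Derivation:
Per-block solution:
  B0:   IN={}   OUT={c+e, d+e}
  B1:   IN={c+e, d+e}   OUT={b-f, c+e}
  B2:   IN={b-f, c+e}   OUT={c+e}
  B3:   IN={c+e}   OUT={c+e}

Merge at B1: IN[B1] = OUT[B0] = {c+e, d+e}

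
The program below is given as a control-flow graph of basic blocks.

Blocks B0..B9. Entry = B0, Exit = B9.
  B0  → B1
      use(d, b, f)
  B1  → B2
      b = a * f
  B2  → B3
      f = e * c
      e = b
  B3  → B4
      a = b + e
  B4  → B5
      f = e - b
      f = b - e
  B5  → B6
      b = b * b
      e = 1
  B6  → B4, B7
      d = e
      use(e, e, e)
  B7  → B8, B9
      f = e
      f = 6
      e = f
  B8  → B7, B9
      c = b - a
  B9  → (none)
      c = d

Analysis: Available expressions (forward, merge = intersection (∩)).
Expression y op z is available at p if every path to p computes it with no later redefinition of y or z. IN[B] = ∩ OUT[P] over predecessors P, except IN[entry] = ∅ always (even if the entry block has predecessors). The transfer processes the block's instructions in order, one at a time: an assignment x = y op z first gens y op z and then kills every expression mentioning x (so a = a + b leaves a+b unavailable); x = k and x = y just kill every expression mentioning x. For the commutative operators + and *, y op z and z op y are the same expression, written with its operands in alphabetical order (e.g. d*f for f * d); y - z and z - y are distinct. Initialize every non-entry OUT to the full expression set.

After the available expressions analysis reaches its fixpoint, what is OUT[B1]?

Answer: {a*f}

Derivation:
Per-block solution:
  B0: | IN={} | OUT={}
  B1: | IN={} | OUT={a*f}
  B2: | IN={a*f} | OUT={}
  B3: | IN={} | OUT={b+e}
  B4: | IN={} | OUT={b-e, e-b}
  B5: | IN={b-e, e-b} | OUT={}
  B6: | IN={} | OUT={}
  B7: | IN={} | OUT={}
  B8: | IN={} | OUT={b-a}
  B9: | IN={} | OUT={}

Merge at B1: IN[B1] = OUT[B0] = {}
Applying B1's transfer function to that IN value gives OUT[B1] (row B1 above).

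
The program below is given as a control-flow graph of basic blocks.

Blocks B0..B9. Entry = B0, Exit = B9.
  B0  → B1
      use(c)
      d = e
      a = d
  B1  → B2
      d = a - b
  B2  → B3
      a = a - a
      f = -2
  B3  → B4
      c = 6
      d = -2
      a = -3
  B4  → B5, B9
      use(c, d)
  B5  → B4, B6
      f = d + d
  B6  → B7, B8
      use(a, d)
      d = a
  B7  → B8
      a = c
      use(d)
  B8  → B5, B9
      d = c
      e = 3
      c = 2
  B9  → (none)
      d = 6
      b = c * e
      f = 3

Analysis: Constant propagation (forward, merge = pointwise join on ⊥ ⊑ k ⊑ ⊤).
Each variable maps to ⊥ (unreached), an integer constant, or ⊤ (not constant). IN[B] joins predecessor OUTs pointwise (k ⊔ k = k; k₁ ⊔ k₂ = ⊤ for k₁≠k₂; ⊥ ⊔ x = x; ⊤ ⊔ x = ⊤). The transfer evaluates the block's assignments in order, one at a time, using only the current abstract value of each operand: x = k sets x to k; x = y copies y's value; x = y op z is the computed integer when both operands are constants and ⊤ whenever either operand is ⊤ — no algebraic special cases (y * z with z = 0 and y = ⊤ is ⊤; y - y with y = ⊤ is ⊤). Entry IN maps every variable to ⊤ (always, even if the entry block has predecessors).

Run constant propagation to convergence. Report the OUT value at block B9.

Converged values:
  B0:  IN=(all ⊤)  OUT=(all ⊤)
  B1:  IN=(all ⊤)  OUT=(all ⊤)
  B2:  IN=(all ⊤)  OUT={f:-2; rest ⊤}
  B3:  IN={f:-2; rest ⊤}  OUT={a:-3, c:6, d:-2, f:-2; rest ⊤}
  B4:  IN=(all ⊤)  OUT=(all ⊤)
  B5:  IN=(all ⊤)  OUT=(all ⊤)
  B6:  IN=(all ⊤)  OUT=(all ⊤)
  B7:  IN=(all ⊤)  OUT=(all ⊤)
  B8:  IN=(all ⊤)  OUT={c:2, e:3; rest ⊤}
  B9:  IN=(all ⊤)  OUT={d:6, f:3; rest ⊤}

Merge at B9: IN[B9] = OUT[B4] ⊔ OUT[B8] = {a: ⊤, b: ⊤, c: ⊤, d: ⊤, e: ⊤, f: ⊤}
Applying B9's transfer function to that IN value gives OUT[B9] (row B9 above).

Answer: {a: ⊤, b: ⊤, c: ⊤, d: 6, e: ⊤, f: 3}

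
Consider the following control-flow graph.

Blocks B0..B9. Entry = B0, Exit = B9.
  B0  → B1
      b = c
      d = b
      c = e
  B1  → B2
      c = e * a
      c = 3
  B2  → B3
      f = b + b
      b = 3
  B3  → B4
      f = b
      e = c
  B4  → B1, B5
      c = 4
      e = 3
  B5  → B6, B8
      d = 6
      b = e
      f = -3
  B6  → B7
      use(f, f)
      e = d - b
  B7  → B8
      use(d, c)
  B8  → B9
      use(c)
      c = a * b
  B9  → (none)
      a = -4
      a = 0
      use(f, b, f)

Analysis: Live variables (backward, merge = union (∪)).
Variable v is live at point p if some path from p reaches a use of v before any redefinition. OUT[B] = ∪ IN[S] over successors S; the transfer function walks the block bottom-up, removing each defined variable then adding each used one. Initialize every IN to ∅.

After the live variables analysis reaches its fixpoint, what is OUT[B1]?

Answer: {a, b, c}

Derivation:
Per-block solution:
  B0:   IN={a, c, e}   OUT={a, b, e}
  B1:   IN={a, b, e}   OUT={a, b, c}
  B2:   IN={a, b, c}   OUT={a, b, c}
  B3:   IN={a, b, c}   OUT={a, b}
  B4:   IN={a, b}   OUT={a, b, c, e}
  B5:   IN={a, c, e}   OUT={a, b, c, d, f}
  B6:   IN={a, b, c, d, f}   OUT={a, b, c, d, f}
  B7:   IN={a, b, c, d, f}   OUT={a, b, c, f}
  B8:   IN={a, b, c, f}   OUT={b, f}
  B9:   IN={b, f}   OUT={}

Merge at B1: OUT[B1] = IN[B2] = {a, b, c}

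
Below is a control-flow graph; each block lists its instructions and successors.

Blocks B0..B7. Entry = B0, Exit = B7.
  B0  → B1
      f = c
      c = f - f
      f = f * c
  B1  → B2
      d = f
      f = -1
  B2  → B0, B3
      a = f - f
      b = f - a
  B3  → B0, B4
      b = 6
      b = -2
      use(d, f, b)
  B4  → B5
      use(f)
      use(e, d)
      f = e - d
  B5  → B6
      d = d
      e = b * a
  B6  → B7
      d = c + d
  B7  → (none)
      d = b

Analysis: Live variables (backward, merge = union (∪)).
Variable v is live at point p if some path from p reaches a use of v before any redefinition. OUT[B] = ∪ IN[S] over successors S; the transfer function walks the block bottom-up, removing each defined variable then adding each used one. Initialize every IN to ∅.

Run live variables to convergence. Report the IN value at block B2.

Converged values:
  B0:  IN={c, e}  OUT={c, e, f}
  B1:  IN={c, e, f}  OUT={c, d, e, f}
  B2:  IN={c, d, e, f}  OUT={a, c, d, e, f}
  B3:  IN={a, c, d, e, f}  OUT={a, b, c, d, e, f}
  B4:  IN={a, b, c, d, e, f}  OUT={a, b, c, d}
  B5:  IN={a, b, c, d}  OUT={b, c, d}
  B6:  IN={b, c, d}  OUT={b}
  B7:  IN={b}  OUT={}

Merge at B2: OUT[B2] = IN[B0] ⊔ IN[B3] = {a, c, d, e, f}
Applying B2's transfer function to that OUT value gives IN[B2] (row B2 above).

Answer: {c, d, e, f}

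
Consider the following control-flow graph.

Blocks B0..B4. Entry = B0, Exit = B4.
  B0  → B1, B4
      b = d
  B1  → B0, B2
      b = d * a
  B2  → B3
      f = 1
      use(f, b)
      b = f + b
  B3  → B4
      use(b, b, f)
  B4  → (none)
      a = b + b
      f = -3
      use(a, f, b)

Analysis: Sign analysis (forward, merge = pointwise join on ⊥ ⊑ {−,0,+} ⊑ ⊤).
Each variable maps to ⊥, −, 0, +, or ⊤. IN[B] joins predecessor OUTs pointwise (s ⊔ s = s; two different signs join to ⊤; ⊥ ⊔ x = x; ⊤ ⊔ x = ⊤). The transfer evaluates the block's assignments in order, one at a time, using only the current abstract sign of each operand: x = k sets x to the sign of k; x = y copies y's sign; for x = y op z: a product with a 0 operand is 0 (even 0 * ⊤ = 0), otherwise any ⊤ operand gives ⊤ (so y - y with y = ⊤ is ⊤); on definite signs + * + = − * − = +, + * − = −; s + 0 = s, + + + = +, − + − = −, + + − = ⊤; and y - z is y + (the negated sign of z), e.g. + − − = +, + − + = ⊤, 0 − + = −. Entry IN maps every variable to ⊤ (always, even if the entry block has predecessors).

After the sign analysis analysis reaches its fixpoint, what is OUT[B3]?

Answer: {a: ⊤, b: ⊤, c: ⊤, d: ⊤, e: ⊤, f: +}

Derivation:
Per-block solution:
  B0:   IN=(all ⊤)   OUT=(all ⊤)
  B1:   IN=(all ⊤)   OUT=(all ⊤)
  B2:   IN=(all ⊤)   OUT={f:+; rest ⊤}
  B3:   IN={f:+; rest ⊤}   OUT={f:+; rest ⊤}
  B4:   IN=(all ⊤)   OUT={f:-; rest ⊤}

Merge at B3: IN[B3] = OUT[B2] = {a: ⊤, b: ⊤, c: ⊤, d: ⊤, e: ⊤, f: +}
Applying B3's transfer function to that IN value gives OUT[B3] (row B3 above).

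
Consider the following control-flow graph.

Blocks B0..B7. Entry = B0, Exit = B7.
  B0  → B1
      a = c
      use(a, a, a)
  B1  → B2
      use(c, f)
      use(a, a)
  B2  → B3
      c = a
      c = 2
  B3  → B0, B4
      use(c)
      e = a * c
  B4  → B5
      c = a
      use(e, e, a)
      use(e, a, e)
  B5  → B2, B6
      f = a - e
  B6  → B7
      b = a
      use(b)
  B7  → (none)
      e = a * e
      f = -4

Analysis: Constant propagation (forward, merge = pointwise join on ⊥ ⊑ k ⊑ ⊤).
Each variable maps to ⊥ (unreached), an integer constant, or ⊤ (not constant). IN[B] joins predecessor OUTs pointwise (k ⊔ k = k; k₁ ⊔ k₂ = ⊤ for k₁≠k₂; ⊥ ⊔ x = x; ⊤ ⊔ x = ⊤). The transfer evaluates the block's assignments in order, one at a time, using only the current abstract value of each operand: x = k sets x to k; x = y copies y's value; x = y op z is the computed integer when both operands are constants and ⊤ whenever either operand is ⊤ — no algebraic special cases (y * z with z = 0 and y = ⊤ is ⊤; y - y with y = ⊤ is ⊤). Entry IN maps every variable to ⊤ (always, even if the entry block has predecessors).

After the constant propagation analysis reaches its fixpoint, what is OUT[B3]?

Answer: {a: ⊤, b: ⊤, c: 2, d: ⊤, e: ⊤, f: ⊤}

Trace:
Per-block solution:
  B0:   IN=(all ⊤)   OUT=(all ⊤)
  B1:   IN=(all ⊤)   OUT=(all ⊤)
  B2:   IN=(all ⊤)   OUT={c:2; rest ⊤}
  B3:   IN={c:2; rest ⊤}   OUT={c:2; rest ⊤}
  B4:   IN={c:2; rest ⊤}   OUT=(all ⊤)
  B5:   IN=(all ⊤)   OUT=(all ⊤)
  B6:   IN=(all ⊤)   OUT=(all ⊤)
  B7:   IN=(all ⊤)   OUT={f:-4; rest ⊤}

Merge at B3: IN[B3] = OUT[B2] = {a: ⊤, b: ⊤, c: 2, d: ⊤, e: ⊤, f: ⊤}
Applying B3's transfer function to that IN value gives OUT[B3] (row B3 above).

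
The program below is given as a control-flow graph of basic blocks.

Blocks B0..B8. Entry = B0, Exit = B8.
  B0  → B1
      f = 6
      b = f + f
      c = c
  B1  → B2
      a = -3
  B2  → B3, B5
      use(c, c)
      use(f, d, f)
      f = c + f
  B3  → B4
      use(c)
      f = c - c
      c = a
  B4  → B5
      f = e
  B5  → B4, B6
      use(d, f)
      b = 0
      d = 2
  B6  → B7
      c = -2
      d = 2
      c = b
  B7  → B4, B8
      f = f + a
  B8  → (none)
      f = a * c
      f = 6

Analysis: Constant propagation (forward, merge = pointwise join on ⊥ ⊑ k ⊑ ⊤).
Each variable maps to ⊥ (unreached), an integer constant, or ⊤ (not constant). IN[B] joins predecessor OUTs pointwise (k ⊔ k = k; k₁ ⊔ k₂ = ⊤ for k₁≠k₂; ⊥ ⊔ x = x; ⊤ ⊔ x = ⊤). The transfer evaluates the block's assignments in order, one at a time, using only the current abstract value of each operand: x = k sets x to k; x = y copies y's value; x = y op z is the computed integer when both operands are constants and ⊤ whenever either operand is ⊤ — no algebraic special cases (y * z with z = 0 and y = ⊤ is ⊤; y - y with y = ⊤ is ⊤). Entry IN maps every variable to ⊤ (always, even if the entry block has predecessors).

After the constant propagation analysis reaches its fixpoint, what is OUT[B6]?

Per-block solution:
  B0:   IN=(all ⊤)   OUT={b:12, f:6; rest ⊤}
  B1:   IN={b:12, f:6; rest ⊤}   OUT={a:-3, b:12, f:6; rest ⊤}
  B2:   IN={a:-3, b:12, f:6; rest ⊤}   OUT={a:-3, b:12; rest ⊤}
  B3:   IN={a:-3, b:12; rest ⊤}   OUT={a:-3, b:12, c:-3; rest ⊤}
  B4:   IN={a:-3; rest ⊤}   OUT={a:-3; rest ⊤}
  B5:   IN={a:-3; rest ⊤}   OUT={a:-3, b:0, d:2; rest ⊤}
  B6:   IN={a:-3, b:0, d:2; rest ⊤}   OUT={a:-3, b:0, c:0, d:2; rest ⊤}
  B7:   IN={a:-3, b:0, c:0, d:2; rest ⊤}   OUT={a:-3, b:0, c:0, d:2; rest ⊤}
  B8:   IN={a:-3, b:0, c:0, d:2; rest ⊤}   OUT={a:-3, b:0, c:0, d:2, f:6; rest ⊤}

Merge at B6: IN[B6] = OUT[B5] = {a: -3, b: 0, c: ⊤, d: 2, e: ⊤, f: ⊤}
Applying B6's transfer function to that IN value gives OUT[B6] (row B6 above).

Answer: {a: -3, b: 0, c: 0, d: 2, e: ⊤, f: ⊤}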